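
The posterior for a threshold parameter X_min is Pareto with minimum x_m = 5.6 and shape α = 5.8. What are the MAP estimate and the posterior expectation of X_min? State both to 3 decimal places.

MAP = 5.600, posterior mean = 6.767

The Pareto density is strictly decreasing on [x_m, ∞), so the mode is x_m = 5.600.
Mean = α·x_m/(α−1) = 5.8·5.6/4.8 = 6.767.
The mean is pulled above the mode by the posterior's right skew.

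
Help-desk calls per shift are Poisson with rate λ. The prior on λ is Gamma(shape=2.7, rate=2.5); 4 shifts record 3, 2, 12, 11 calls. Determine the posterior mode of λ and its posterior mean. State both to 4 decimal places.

Σ counts = 28. Posterior: Gamma(shape = 2.7+28 = 30.7, rate = 2.5+4 = 6.5).
Mode = (α−1)/β = 29.7/6.5 = 4.5692.
Mean = α/β = 30.7/6.5 = 4.7231.

MAP = 4.5692, posterior mean = 4.7231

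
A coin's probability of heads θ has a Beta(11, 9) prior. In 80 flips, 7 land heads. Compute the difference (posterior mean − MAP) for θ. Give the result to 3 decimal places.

Posterior: Beta(11+7, 9+73) = Beta(18, 82).
Mode = (18−1)/(18+82−2) = 17/98 = 0.173.
Mean = 18/(18+82) = 18/100 = 0.180.
Difference = 0.180 − 0.173 = 0.007.
Mean > mode: the posterior has a right tail.

0.007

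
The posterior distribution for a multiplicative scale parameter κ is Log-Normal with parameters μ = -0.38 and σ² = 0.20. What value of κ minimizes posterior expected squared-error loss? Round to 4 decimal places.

Mode = exp(μ − σ²) = exp(-0.58) = 0.5599.
Mean = exp(μ + σ²/2) = exp(-0.280) = 0.7558.
Squared-error loss ⇒ the optimal estimator is the posterior mean.

0.7558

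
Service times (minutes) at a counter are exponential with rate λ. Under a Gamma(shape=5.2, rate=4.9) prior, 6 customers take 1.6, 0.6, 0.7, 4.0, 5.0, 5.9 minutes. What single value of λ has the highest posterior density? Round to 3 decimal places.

0.449

Σ times = 17.8. Posterior: Gamma(shape = 5.2+6 = 11.2, rate = 4.9+17.8 = 22.7).
Mode = (α−1)/β = 10.2/22.7 = 0.449.
Mean = α/β = 11.2/22.7 = 0.493.
This is the posterior mode — the MAP estimate.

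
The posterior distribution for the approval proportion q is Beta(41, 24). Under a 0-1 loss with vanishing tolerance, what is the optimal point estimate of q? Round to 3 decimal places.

Mode = (41−1)/(41+24−2) = 40/63 = 0.635.
Mean = 41/(41+24) = 41/65 = 0.631.
This is the posterior mode — the MAP estimate.

0.635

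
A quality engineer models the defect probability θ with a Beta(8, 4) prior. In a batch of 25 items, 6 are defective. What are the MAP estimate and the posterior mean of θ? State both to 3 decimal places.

Posterior: Beta(8+6, 4+19) = Beta(14, 23).
Mode = (14−1)/(14+23−2) = 13/35 = 0.371.
Mean = 14/(14+23) = 14/37 = 0.378.

MAP = 0.371; posterior mean = 0.378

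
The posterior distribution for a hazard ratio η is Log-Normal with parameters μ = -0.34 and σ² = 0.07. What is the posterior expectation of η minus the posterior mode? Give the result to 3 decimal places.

0.073

Mode = exp(μ − σ²) = exp(-0.41) = 0.664.
Mean = exp(μ + σ²/2) = exp(-0.305) = 0.737.
Difference = 0.737 − 0.664 = 0.073.
The posterior is right-skewed, so the mean exceeds the mode.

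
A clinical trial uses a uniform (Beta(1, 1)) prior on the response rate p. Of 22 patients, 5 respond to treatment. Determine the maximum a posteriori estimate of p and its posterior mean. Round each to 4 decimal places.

MAP: 0.2273. Posterior mean: 0.2500.

Posterior: Beta(1+5, 1+17) = Beta(6, 18).
Mode = (6−1)/(6+18−2) = 5/22 = 0.2273.
Mean = 6/(6+18) = 6/24 = 0.2500.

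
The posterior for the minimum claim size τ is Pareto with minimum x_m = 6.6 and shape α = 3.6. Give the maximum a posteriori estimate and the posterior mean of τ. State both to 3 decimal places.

τ_MAP = 6.600, E[τ|data] = 9.138

The Pareto density is strictly decreasing on [x_m, ∞), so the mode is x_m = 6.600.
Mean = α·x_m/(α−1) = 3.6·6.6/2.6 = 9.138.
The mean is pulled above the mode by the posterior's right skew.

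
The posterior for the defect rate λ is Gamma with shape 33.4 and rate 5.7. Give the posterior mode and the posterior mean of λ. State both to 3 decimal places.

Mode = (α−1)/β = 32.4/5.7 = 5.684.
Mean = α/β = 33.4/5.7 = 5.860.
Mean > mode: the posterior has a right tail.

MAP: 5.684. Posterior mean: 5.860.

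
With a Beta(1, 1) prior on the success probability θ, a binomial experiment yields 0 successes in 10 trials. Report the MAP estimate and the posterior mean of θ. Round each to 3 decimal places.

Posterior: Beta(1+0, 1+10) = Beta(1, 11).
Since α = 1 ≤ 1 and β > 1, the Beta density is monotone decreasing on [0,1]; the mode is at 0.
Mean = 1/(1+11) = 0.083.

MAP = 0.000; posterior mean = 0.083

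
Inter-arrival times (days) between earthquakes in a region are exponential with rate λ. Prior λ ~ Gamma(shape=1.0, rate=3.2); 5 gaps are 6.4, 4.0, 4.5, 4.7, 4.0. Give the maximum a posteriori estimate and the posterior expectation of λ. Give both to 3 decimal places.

λ_MAP = 0.187, E[λ|data] = 0.224

Σ times = 23.6. Posterior: Gamma(shape = 1.0+5 = 6.0, rate = 3.2+23.6 = 26.8).
Mode = (α−1)/β = 5.0/26.8 = 0.187.
Mean = α/β = 6.0/26.8 = 0.224.
Right-skewed posterior ⇒ mode < mean.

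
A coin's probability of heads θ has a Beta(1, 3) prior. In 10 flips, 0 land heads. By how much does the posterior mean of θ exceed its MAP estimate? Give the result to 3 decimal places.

Posterior: Beta(1+0, 3+10) = Beta(1, 13).
Since α = 1 ≤ 1 and β > 1, the Beta density is monotone decreasing on [0,1]; the mode is at 0.
Mean = 1/(1+13) = 0.071.
Difference = 0.071 − 0.000 = 0.071.
The posterior is right-skewed, so the mean exceeds the mode.

0.071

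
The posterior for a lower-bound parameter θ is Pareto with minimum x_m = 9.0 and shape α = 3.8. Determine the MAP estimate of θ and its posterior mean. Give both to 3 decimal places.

The Pareto density is strictly decreasing on [x_m, ∞), so the mode is x_m = 9.000.
Mean = α·x_m/(α−1) = 3.8·9.0/2.8 = 12.214.

MAP: 9.000. Posterior mean: 12.214.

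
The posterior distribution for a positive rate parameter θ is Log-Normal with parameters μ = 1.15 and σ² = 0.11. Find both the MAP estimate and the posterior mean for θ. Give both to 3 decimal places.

Mode = exp(μ − σ²) = exp(1.04) = 2.829.
Mean = exp(μ + σ²/2) = exp(1.205) = 3.337.

MAP estimate = 2.829, posterior mean = 3.337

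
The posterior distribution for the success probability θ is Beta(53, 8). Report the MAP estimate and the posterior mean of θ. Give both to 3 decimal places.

θ_MAP = 0.881, E[θ|data] = 0.869

Mode = (53−1)/(53+8−2) = 52/59 = 0.881.
Mean = 53/(53+8) = 53/61 = 0.869.
The posterior is left-skewed, so the mode exceeds the mean.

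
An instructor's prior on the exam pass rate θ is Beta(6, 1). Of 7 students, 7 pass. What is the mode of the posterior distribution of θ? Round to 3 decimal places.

Posterior: Beta(6+7, 1+0) = Beta(13, 1).
Since β = 1 ≤ 1 and α > 1, the Beta density is monotone increasing on [0,1]; the mode is at 1.
Mean = 13/(13+1) = 0.929.
This is the posterior mode — the MAP estimate.

1.000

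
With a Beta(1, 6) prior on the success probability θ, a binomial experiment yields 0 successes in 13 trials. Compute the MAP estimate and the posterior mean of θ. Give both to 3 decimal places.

Posterior: Beta(1+0, 6+13) = Beta(1, 19).
Since α = 1 ≤ 1 and β > 1, the Beta density is monotone decreasing on [0,1]; the mode is at 0.
Mean = 1/(1+19) = 0.050.

MAP = 0.000; posterior mean = 0.050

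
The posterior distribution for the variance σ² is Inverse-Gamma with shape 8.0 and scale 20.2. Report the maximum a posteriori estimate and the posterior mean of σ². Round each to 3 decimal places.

Mode = β/(α+1) = 20.2/9.0 = 2.244.
Mean = β/(α−1) = 20.2/7.0 = 2.886.
Mean > mode: the posterior has a right tail.

MAP: 2.244. Posterior mean: 2.886.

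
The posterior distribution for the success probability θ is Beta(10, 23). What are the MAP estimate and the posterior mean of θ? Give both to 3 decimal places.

MAP: 0.290. Posterior mean: 0.303.

Mode = (10−1)/(10+23−2) = 9/31 = 0.290.
Mean = 10/(10+23) = 10/33 = 0.303.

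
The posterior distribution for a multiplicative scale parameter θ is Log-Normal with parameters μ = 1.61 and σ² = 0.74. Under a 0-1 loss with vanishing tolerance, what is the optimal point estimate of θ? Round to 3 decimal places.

2.387

Mode = exp(μ − σ²) = exp(0.87) = 2.387.
Mean = exp(μ + σ²/2) = exp(1.980) = 7.243.
This is the posterior mode — the MAP estimate.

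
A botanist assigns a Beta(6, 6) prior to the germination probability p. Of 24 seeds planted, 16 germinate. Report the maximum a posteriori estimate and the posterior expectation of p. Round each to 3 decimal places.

maximum a posteriori estimate = 0.618, posterior expectation = 0.611

Posterior: Beta(6+16, 6+8) = Beta(22, 14).
Mode = (22−1)/(22+14−2) = 21/34 = 0.618.
Mean = 22/(22+14) = 22/36 = 0.611.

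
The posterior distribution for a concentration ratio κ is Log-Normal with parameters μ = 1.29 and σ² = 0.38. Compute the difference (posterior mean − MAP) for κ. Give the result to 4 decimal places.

1.9086

Mode = exp(μ − σ²) = exp(0.91) = 2.4843.
Mean = exp(μ + σ²/2) = exp(1.480) = 4.3929.
Difference = 4.3929 − 2.4843 = 1.9086.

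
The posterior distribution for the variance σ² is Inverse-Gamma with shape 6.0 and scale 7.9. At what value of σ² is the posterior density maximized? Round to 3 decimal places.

Mode = β/(α+1) = 7.9/7.0 = 1.129.
Mean = β/(α−1) = 7.9/5.0 = 1.580.
This is the posterior mode — the MAP estimate.

1.129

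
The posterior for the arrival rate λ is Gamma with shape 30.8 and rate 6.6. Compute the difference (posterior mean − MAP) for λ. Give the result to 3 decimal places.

0.152

Mode = (α−1)/β = 29.8/6.6 = 4.515.
Mean = α/β = 30.8/6.6 = 4.667.
Difference = 4.667 − 4.515 = 0.152.
The mean is pulled above the mode by the posterior's right skew.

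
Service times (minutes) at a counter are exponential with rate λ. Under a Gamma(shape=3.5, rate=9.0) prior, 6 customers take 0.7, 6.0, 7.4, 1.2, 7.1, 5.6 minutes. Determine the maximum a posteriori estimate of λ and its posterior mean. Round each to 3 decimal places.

MAP: 0.230. Posterior mean: 0.257.

Σ times = 28.0. Posterior: Gamma(shape = 3.5+6 = 9.5, rate = 9.0+28.0 = 37.0).
Mode = (α−1)/β = 8.5/37.0 = 0.230.
Mean = α/β = 9.5/37.0 = 0.257.
The mean is pulled above the mode by the posterior's right skew.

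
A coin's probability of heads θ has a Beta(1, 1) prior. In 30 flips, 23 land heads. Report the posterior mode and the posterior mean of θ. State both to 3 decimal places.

Posterior: Beta(1+23, 1+7) = Beta(24, 8).
Mode = (24−1)/(24+8−2) = 23/30 = 0.767.
With a flat prior the MAP equals the MLE, 23/30.
Mean = 24/(24+8) = 24/32 = 0.750.

MAP: 0.767. Posterior mean: 0.750.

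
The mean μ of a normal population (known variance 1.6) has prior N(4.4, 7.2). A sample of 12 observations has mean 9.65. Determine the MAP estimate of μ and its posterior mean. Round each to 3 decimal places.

Posterior for μ is Normal. Precision-weighted mean: (1/7.2·4.4 + 12/1.6·9.65) / (1/7.2 + 12/1.6) = 9.555.
A Normal posterior is symmetric, so mode = mean.

MAP: 9.555. Posterior mean: 9.555.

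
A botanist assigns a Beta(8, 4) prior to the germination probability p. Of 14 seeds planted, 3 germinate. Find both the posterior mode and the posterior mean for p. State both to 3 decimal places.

MAP = 0.417, posterior mean = 0.423

Posterior: Beta(8+3, 4+11) = Beta(11, 15).
Mode = (11−1)/(11+15−2) = 10/24 = 0.417.
Mean = 11/(11+15) = 11/26 = 0.423.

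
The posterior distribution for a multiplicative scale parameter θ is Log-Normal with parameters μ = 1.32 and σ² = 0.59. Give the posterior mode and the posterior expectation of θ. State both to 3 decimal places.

Mode = exp(μ − σ²) = exp(0.73) = 2.075.
Mean = exp(μ + σ²/2) = exp(1.615) = 5.028.
The posterior is right-skewed, so the mean exceeds the mode.

MAP: 2.075. Posterior mean: 5.028.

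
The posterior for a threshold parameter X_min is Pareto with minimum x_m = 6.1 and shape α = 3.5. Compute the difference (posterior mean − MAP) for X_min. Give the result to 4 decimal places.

The Pareto density is strictly decreasing on [x_m, ∞), so the mode is x_m = 6.1000.
Mean = α·x_m/(α−1) = 3.5·6.1/2.5 = 8.5400.
Difference = 8.5400 − 6.1000 = 2.4400.

2.4400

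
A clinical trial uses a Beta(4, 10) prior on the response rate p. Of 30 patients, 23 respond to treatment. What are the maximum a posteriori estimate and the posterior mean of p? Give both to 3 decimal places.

Posterior: Beta(4+23, 10+7) = Beta(27, 17).
Mode = (27−1)/(27+17−2) = 26/42 = 0.619.
Mean = 27/(27+17) = 27/44 = 0.614.
Left-skewed posterior ⇒ mean < mode.

MAP = 0.619, posterior mean = 0.614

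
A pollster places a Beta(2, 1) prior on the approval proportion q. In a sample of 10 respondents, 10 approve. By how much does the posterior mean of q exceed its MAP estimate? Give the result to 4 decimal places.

Posterior: Beta(2+10, 1+0) = Beta(12, 1).
Since β = 1 ≤ 1 and α > 1, the Beta density is monotone increasing on [0,1]; the mode is at 1.
Mean = 12/(12+1) = 0.9231.
Difference = 0.9231 − 1.0000 = -0.0769.

-0.0769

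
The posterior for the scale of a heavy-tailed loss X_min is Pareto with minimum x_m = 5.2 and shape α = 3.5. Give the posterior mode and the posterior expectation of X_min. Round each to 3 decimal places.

The Pareto density is strictly decreasing on [x_m, ∞), so the mode is x_m = 5.200.
Mean = α·x_m/(α−1) = 3.5·5.2/2.5 = 7.280.
The mean is pulled above the mode by the posterior's right skew.

MAP = 5.200; posterior mean = 7.280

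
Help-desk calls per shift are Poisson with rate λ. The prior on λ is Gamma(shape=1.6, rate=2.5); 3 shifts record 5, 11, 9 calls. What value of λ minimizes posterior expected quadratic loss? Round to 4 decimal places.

4.8364

Σ counts = 25. Posterior: Gamma(shape = 1.6+25 = 26.6, rate = 2.5+3 = 5.5).
Mode = (α−1)/β = 25.6/5.5 = 4.6545.
Mean = α/β = 26.6/5.5 = 4.8364.
Quadratic loss ⇒ the optimal estimator is the posterior mean.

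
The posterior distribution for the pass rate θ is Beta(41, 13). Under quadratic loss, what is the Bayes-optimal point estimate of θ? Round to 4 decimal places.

0.7593

Mode = (41−1)/(41+13−2) = 40/52 = 0.7692.
Mean = 41/(41+13) = 41/54 = 0.7593.
Quadratic loss ⇒ the optimal estimator is the posterior mean.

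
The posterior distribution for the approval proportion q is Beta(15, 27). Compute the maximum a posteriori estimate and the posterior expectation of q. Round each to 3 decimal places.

maximum a posteriori estimate = 0.350, posterior expectation = 0.357

Mode = (15−1)/(15+27−2) = 14/40 = 0.350.
Mean = 15/(15+27) = 15/42 = 0.357.
The posterior is right-skewed, so the mean exceeds the mode.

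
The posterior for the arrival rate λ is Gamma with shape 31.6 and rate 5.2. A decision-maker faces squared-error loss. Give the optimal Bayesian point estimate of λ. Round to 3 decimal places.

Mode = (α−1)/β = 30.6/5.2 = 5.885.
Mean = α/β = 31.6/5.2 = 6.077.
Squared-error loss ⇒ the optimal estimator is the posterior mean.

6.077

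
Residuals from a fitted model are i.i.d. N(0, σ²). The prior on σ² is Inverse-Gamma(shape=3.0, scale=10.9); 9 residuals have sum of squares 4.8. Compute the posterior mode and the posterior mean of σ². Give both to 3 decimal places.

MAP = 1.565; posterior mean = 2.046

Posterior: Inverse-Gamma(shape = 3.0+9/2 = 7.5, scale = 10.9+4.8/2 = 13.3).
Mode = β/(α+1) = 13.3/8.5 = 1.565.
Mean = β/(α−1) = 13.3/6.5 = 2.046.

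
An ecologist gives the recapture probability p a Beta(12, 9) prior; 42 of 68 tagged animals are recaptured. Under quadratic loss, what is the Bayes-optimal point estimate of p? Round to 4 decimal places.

Posterior: Beta(12+42, 9+26) = Beta(54, 35).
Mode = (54−1)/(54+35−2) = 53/87 = 0.6092.
Mean = 54/(54+35) = 54/89 = 0.6067.
Quadratic loss ⇒ the optimal estimator is the posterior mean.

0.6067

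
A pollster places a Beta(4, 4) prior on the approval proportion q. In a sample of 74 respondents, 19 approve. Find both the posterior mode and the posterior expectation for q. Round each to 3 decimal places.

posterior mode = 0.275, posterior expectation = 0.280

Posterior: Beta(4+19, 4+55) = Beta(23, 59).
Mode = (23−1)/(23+59−2) = 22/80 = 0.275.
Mean = 23/(23+59) = 23/82 = 0.280.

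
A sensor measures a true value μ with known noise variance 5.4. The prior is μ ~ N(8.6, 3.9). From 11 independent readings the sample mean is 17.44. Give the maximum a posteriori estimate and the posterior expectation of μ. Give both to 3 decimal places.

Posterior for μ is Normal. Precision-weighted mean: (1/3.9·8.6 + 11/5.4·17.44) / (1/3.9 + 11/5.4) = 16.452.
A Normal posterior is symmetric, so mode = mean.

MAP: 16.452. Posterior mean: 16.452.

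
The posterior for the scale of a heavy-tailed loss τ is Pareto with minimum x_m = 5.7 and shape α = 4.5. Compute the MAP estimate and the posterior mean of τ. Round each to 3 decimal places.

The Pareto density is strictly decreasing on [x_m, ∞), so the mode is x_m = 5.700.
Mean = α·x_m/(α−1) = 4.5·5.7/3.5 = 7.329.

MAP: 5.700. Posterior mean: 7.329.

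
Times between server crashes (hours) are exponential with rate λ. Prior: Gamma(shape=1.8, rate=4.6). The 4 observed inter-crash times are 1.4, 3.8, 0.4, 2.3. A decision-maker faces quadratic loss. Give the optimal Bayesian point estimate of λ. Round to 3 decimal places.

0.464

Σ times = 7.9. Posterior: Gamma(shape = 1.8+4 = 5.8, rate = 4.6+7.9 = 12.5).
Mode = (α−1)/β = 4.8/12.5 = 0.384.
Mean = α/β = 5.8/12.5 = 0.464.
Quadratic loss ⇒ the optimal estimator is the posterior mean.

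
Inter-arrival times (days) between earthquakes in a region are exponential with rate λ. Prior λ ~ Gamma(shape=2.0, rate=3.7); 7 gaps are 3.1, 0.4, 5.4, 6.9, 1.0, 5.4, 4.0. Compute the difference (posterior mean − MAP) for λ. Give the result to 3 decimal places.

Σ times = 26.2. Posterior: Gamma(shape = 2.0+7 = 9.0, rate = 3.7+26.2 = 29.9).
Mode = (α−1)/β = 8.0/29.9 = 0.268.
Mean = α/β = 9.0/29.9 = 0.301.
Difference = 0.301 − 0.268 = 0.033.

0.033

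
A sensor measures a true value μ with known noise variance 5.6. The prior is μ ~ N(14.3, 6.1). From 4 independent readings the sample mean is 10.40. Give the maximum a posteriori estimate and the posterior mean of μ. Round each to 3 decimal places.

Posterior for μ is Normal. Precision-weighted mean: (1/6.1·14.3 + 4/5.6·10.40) / (1/6.1 + 4/5.6) = 11.128.
A Normal posterior is symmetric, so mode = mean.

MAP: 11.128. Posterior mean: 11.128.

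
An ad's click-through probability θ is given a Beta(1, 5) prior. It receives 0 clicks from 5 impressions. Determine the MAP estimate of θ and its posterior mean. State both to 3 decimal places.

θ_MAP = 0.000, E[θ|data] = 0.091

Posterior: Beta(1+0, 5+5) = Beta(1, 10).
Since α = 1 ≤ 1 and β > 1, the Beta density is monotone decreasing on [0,1]; the mode is at 0.
Mean = 1/(1+10) = 0.091.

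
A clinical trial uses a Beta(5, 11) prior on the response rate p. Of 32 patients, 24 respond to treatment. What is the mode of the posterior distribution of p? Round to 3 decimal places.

Posterior: Beta(5+24, 11+8) = Beta(29, 19).
Mode = (29−1)/(29+19−2) = 28/46 = 0.609.
Mean = 29/(29+19) = 29/48 = 0.604.
This is the posterior mode — the MAP estimate.

0.609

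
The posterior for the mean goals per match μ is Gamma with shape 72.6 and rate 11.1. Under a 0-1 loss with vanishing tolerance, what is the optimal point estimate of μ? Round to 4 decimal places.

6.4505

Mode = (α−1)/β = 71.6/11.1 = 6.4505.
Mean = α/β = 72.6/11.1 = 6.5405.
This is the posterior mode — the MAP estimate.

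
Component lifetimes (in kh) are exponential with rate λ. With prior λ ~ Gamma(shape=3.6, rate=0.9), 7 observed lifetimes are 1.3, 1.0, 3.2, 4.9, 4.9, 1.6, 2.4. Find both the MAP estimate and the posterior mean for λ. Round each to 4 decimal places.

Σ times = 19.3. Posterior: Gamma(shape = 3.6+7 = 10.6, rate = 0.9+19.3 = 20.2).
Mode = (α−1)/β = 9.6/20.2 = 0.4752.
Mean = α/β = 10.6/20.2 = 0.5248.
Right-skewed posterior ⇒ mode < mean.

MAP = 0.4752; posterior mean = 0.5248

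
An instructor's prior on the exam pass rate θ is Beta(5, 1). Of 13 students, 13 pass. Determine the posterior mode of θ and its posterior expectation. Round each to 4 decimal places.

θ_MAP = 1.0000, E[θ|data] = 0.9474

Posterior: Beta(5+13, 1+0) = Beta(18, 1).
Since β = 1 ≤ 1 and α > 1, the Beta density is monotone increasing on [0,1]; the mode is at 1.
Mean = 18/(18+1) = 0.9474.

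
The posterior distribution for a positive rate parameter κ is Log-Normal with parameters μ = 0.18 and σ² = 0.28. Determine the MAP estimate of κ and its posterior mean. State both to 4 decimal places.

MAP estimate = 0.9048, posterior mean = 1.3771

Mode = exp(μ − σ²) = exp(-0.10) = 0.9048.
Mean = exp(μ + σ²/2) = exp(0.320) = 1.3771.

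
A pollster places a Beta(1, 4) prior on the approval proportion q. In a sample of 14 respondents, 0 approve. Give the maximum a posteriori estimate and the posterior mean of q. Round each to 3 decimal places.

q_MAP = 0.000, E[q|data] = 0.053

Posterior: Beta(1+0, 4+14) = Beta(1, 18).
Since α = 1 ≤ 1 and β > 1, the Beta density is monotone decreasing on [0,1]; the mode is at 0.
Mean = 1/(1+18) = 0.053.
The posterior is right-skewed, so the mean exceeds the mode.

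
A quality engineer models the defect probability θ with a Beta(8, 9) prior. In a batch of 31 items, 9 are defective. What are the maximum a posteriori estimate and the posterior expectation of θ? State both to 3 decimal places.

Posterior: Beta(8+9, 9+22) = Beta(17, 31).
Mode = (17−1)/(17+31−2) = 16/46 = 0.348.
Mean = 17/(17+31) = 17/48 = 0.354.

maximum a posteriori estimate = 0.348, posterior expectation = 0.354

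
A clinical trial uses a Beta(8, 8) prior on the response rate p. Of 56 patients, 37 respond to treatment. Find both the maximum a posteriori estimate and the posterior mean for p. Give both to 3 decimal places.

Posterior: Beta(8+37, 8+19) = Beta(45, 27).
Mode = (45−1)/(45+27−2) = 44/70 = 0.629.
Mean = 45/(45+27) = 45/72 = 0.625.
The mean is pulled below the mode by the posterior's left skew.

MAP = 0.629, posterior mean = 0.625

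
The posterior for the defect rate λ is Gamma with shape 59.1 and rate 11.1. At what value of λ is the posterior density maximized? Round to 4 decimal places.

5.2342

Mode = (α−1)/β = 58.1/11.1 = 5.2342.
Mean = α/β = 59.1/11.1 = 5.3243.
This is the posterior mode — the MAP estimate.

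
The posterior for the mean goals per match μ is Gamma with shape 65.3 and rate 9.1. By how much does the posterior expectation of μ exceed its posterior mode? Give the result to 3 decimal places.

0.110

Mode = (α−1)/β = 64.3/9.1 = 7.066.
Mean = α/β = 65.3/9.1 = 7.176.
Difference = 7.176 − 7.066 = 0.110.
The mean is pulled above the mode by the posterior's right skew.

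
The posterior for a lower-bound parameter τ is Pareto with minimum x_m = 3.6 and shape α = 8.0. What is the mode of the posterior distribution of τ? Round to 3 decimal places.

The Pareto density is strictly decreasing on [x_m, ∞), so the mode is x_m = 3.600.
Mean = α·x_m/(α−1) = 8.0·3.6/7.0 = 4.114.
This is the posterior mode — the MAP estimate.

3.600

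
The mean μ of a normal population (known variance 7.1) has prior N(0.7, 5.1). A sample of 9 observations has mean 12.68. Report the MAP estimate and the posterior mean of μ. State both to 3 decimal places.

Posterior for μ is Normal. Precision-weighted mean: (1/5.1·0.7 + 9/7.1·12.68) / (1/5.1 + 9/7.1) = 11.075.
A Normal posterior is symmetric, so mode = mean.

MAP = 11.075; posterior mean = 11.075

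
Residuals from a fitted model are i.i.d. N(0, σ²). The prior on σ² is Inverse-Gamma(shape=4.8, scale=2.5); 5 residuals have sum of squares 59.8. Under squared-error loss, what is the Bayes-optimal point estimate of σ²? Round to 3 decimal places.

Posterior: Inverse-Gamma(shape = 4.8+5/2 = 7.3, scale = 2.5+59.8/2 = 32.4).
Mode = β/(α+1) = 32.4/8.3 = 3.904.
Mean = β/(α−1) = 32.4/6.3 = 5.143.
Squared-error loss ⇒ the optimal estimator is the posterior mean.

5.143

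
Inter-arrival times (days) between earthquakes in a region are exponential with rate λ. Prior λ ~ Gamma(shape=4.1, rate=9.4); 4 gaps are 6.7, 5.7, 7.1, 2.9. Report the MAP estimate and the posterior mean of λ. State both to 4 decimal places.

MAP = 0.2233; posterior mean = 0.2547

Σ times = 22.4. Posterior: Gamma(shape = 4.1+4 = 8.1, rate = 9.4+22.4 = 31.8).
Mode = (α−1)/β = 7.1/31.8 = 0.2233.
Mean = α/β = 8.1/31.8 = 0.2547.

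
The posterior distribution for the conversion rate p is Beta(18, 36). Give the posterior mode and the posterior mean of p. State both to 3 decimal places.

Mode = (18−1)/(18+36−2) = 17/52 = 0.327.
Mean = 18/(18+36) = 18/54 = 0.333.

MAP = 0.327; posterior mean = 0.333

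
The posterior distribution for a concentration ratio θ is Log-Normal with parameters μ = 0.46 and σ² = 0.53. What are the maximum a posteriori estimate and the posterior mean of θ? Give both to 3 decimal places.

MAP = 0.932; posterior mean = 2.065

Mode = exp(μ − σ²) = exp(-0.07) = 0.932.
Mean = exp(μ + σ²/2) = exp(0.725) = 2.065.
Right-skewed posterior ⇒ mode < mean.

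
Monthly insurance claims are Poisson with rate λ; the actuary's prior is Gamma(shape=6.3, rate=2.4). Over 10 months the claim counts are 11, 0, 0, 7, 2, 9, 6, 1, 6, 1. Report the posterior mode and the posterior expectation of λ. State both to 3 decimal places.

MAP = 3.895, posterior mean = 3.976

Σ counts = 43. Posterior: Gamma(shape = 6.3+43 = 49.3, rate = 2.4+10 = 12.4).
Mode = (α−1)/β = 48.3/12.4 = 3.895.
Mean = α/β = 49.3/12.4 = 3.976.
Mean > mode: the posterior has a right tail.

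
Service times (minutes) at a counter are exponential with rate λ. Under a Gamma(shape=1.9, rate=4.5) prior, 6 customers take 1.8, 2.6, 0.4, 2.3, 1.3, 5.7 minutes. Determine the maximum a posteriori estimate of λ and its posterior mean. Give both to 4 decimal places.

Σ times = 14.1. Posterior: Gamma(shape = 1.9+6 = 7.9, rate = 4.5+14.1 = 18.6).
Mode = (α−1)/β = 6.9/18.6 = 0.3710.
Mean = α/β = 7.9/18.6 = 0.4247.

maximum a posteriori estimate = 0.3710, posterior mean = 0.4247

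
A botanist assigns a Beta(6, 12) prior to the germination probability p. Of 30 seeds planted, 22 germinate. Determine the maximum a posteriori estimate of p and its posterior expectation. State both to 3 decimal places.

p_MAP = 0.587, E[p|data] = 0.583

Posterior: Beta(6+22, 12+8) = Beta(28, 20).
Mode = (28−1)/(28+20−2) = 27/46 = 0.587.
Mean = 28/(28+20) = 28/48 = 0.583.
The mean is pulled below the mode by the posterior's left skew.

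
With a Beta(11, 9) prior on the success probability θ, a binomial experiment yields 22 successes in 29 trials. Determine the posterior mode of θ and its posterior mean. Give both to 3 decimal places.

MAP: 0.681. Posterior mean: 0.673.

Posterior: Beta(11+22, 9+7) = Beta(33, 16).
Mode = (33−1)/(33+16−2) = 32/47 = 0.681.
Mean = 33/(33+16) = 33/49 = 0.673.
The mean is pulled below the mode by the posterior's left skew.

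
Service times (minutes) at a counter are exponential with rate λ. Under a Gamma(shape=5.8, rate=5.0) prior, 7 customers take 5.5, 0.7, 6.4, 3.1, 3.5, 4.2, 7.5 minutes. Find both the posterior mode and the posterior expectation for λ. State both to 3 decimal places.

Σ times = 30.9. Posterior: Gamma(shape = 5.8+7 = 12.8, rate = 5.0+30.9 = 35.9).
Mode = (α−1)/β = 11.8/35.9 = 0.329.
Mean = α/β = 12.8/35.9 = 0.357.

MAP = 0.329, posterior mean = 0.357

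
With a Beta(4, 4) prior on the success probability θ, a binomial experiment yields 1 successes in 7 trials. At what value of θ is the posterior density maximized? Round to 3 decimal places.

Posterior: Beta(4+1, 4+6) = Beta(5, 10).
Mode = (5−1)/(5+10−2) = 4/13 = 0.308.
Mean = 5/(5+10) = 5/15 = 0.333.
This is the posterior mode — the MAP estimate.

0.308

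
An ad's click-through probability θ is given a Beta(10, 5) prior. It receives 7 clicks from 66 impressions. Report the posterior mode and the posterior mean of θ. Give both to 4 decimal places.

Posterior: Beta(10+7, 5+59) = Beta(17, 64).
Mode = (17−1)/(17+64−2) = 16/79 = 0.2025.
Mean = 17/(17+64) = 17/81 = 0.2099.

MAP = 0.2025, posterior mean = 0.2099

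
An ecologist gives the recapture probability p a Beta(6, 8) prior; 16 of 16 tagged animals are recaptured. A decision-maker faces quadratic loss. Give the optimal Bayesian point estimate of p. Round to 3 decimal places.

0.733

Posterior: Beta(6+16, 8+0) = Beta(22, 8).
Mode = (22−1)/(22+8−2) = 21/28 = 0.750.
Mean = 22/(22+8) = 22/30 = 0.733.
Quadratic loss ⇒ the optimal estimator is the posterior mean.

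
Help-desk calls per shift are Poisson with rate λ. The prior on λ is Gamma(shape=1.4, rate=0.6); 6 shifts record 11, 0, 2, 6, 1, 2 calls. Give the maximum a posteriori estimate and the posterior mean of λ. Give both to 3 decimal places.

Σ counts = 22. Posterior: Gamma(shape = 1.4+22 = 23.4, rate = 0.6+6 = 6.6).
Mode = (α−1)/β = 22.4/6.6 = 3.394.
Mean = α/β = 23.4/6.6 = 3.545.

MAP = 3.394; posterior mean = 3.545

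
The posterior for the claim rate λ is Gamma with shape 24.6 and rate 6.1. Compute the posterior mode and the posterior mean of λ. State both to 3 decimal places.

posterior mode = 3.869, posterior mean = 4.033

Mode = (α−1)/β = 23.6/6.1 = 3.869.
Mean = α/β = 24.6/6.1 = 4.033.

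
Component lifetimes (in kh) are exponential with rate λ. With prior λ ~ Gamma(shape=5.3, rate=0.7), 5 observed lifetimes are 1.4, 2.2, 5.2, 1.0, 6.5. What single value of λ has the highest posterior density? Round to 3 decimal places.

0.547

Σ times = 16.3. Posterior: Gamma(shape = 5.3+5 = 10.3, rate = 0.7+16.3 = 17.0).
Mode = (α−1)/β = 9.3/17.0 = 0.547.
Mean = α/β = 10.3/17.0 = 0.606.
This is the posterior mode — the MAP estimate.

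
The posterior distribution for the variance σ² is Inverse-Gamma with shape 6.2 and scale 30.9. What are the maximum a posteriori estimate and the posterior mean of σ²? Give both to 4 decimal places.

Mode = β/(α+1) = 30.9/7.2 = 4.2917.
Mean = β/(α−1) = 30.9/5.2 = 5.9423.

MAP = 4.2917; posterior mean = 5.9423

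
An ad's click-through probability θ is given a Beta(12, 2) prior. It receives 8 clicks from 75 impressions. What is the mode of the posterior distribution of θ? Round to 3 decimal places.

0.218

Posterior: Beta(12+8, 2+67) = Beta(20, 69).
Mode = (20−1)/(20+69−2) = 19/87 = 0.218.
Mean = 20/(20+69) = 20/89 = 0.225.
This is the posterior mode — the MAP estimate.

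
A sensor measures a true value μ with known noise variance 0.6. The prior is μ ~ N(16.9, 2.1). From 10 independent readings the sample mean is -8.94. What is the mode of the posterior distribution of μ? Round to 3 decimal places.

Posterior for μ is Normal. Precision-weighted mean: (1/2.1·16.9 + 10/0.6·-8.94) / (1/2.1 + 10/0.6) = -8.222.
A Normal posterior is symmetric, so mode = mean.
This is the posterior mode — the MAP estimate.

-8.222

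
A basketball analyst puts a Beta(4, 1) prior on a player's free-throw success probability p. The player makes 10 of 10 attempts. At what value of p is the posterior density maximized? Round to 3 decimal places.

1.000

Posterior: Beta(4+10, 1+0) = Beta(14, 1).
Since β = 1 ≤ 1 and α > 1, the Beta density is monotone increasing on [0,1]; the mode is at 1.
Mean = 14/(14+1) = 0.933.
This is the posterior mode — the MAP estimate.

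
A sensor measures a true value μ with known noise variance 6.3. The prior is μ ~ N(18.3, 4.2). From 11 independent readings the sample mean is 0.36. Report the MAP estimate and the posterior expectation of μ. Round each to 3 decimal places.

μ_MAP = 2.513, E[μ|data] = 2.513

Posterior for μ is Normal. Precision-weighted mean: (1/4.2·18.3 + 11/6.3·0.36) / (1/4.2 + 11/6.3) = 2.513.
A Normal posterior is symmetric, so mode = mean.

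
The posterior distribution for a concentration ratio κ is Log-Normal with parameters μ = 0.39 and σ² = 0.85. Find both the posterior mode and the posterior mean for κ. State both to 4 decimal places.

κ_MAP = 0.6313, E[κ|data] = 2.2592

Mode = exp(μ − σ²) = exp(-0.46) = 0.6313.
Mean = exp(μ + σ²/2) = exp(0.815) = 2.2592.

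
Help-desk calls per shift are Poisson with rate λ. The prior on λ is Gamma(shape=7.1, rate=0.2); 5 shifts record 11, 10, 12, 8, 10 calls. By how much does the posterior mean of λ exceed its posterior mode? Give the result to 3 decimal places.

Σ counts = 51. Posterior: Gamma(shape = 7.1+51 = 58.1, rate = 0.2+5 = 5.2).
Mode = (α−1)/β = 57.1/5.2 = 10.981.
Mean = α/β = 58.1/5.2 = 11.173.
Difference = 11.173 − 10.981 = 0.192.
Mean > mode: the posterior has a right tail.

0.192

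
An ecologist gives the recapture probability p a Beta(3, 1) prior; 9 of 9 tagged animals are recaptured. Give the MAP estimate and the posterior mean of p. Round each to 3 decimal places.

Posterior: Beta(3+9, 1+0) = Beta(12, 1).
Since β = 1 ≤ 1 and α > 1, the Beta density is monotone increasing on [0,1]; the mode is at 1.
Mean = 12/(12+1) = 0.923.
The mean is pulled below the mode by the posterior's left skew.

MAP estimate = 1.000, posterior mean = 0.923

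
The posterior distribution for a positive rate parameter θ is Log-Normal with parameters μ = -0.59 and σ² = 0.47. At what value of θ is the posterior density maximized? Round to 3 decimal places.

0.346

Mode = exp(μ − σ²) = exp(-1.06) = 0.346.
Mean = exp(μ + σ²/2) = exp(-0.355) = 0.701.
This is the posterior mode — the MAP estimate.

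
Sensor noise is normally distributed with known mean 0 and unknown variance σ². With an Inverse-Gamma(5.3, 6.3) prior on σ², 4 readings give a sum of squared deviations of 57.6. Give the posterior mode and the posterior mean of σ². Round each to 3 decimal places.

Posterior: Inverse-Gamma(shape = 5.3+4/2 = 7.3, scale = 6.3+57.6/2 = 35.1).
Mode = β/(α+1) = 35.1/8.3 = 4.229.
Mean = β/(α−1) = 35.1/6.3 = 5.571.
Right-skewed posterior ⇒ mode < mean.

MAP: 4.229. Posterior mean: 5.571.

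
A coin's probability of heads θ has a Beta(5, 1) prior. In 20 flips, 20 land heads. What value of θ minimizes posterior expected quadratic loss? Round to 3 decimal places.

0.962

Posterior: Beta(5+20, 1+0) = Beta(25, 1).
Since β = 1 ≤ 1 and α > 1, the Beta density is monotone increasing on [0,1]; the mode is at 1.
Mean = 25/(25+1) = 0.962.
Quadratic loss ⇒ the optimal estimator is the posterior mean.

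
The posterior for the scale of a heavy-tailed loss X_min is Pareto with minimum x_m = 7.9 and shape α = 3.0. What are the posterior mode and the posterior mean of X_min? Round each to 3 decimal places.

MAP: 7.900. Posterior mean: 11.850.

The Pareto density is strictly decreasing on [x_m, ∞), so the mode is x_m = 7.900.
Mean = α·x_m/(α−1) = 3.0·7.9/2.0 = 11.850.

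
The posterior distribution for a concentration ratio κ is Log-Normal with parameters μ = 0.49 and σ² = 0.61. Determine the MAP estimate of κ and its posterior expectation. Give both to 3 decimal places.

MAP estimate = 0.887, posterior expectation = 2.214

Mode = exp(μ − σ²) = exp(-0.12) = 0.887.
Mean = exp(μ + σ²/2) = exp(0.795) = 2.214.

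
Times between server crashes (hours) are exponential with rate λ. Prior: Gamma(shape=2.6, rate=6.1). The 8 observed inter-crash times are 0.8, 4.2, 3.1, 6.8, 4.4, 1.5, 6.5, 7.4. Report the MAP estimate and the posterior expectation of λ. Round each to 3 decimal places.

Σ times = 34.7. Posterior: Gamma(shape = 2.6+8 = 10.6, rate = 6.1+34.7 = 40.8).
Mode = (α−1)/β = 9.6/40.8 = 0.235.
Mean = α/β = 10.6/40.8 = 0.260.

MAP estimate = 0.235, posterior expectation = 0.260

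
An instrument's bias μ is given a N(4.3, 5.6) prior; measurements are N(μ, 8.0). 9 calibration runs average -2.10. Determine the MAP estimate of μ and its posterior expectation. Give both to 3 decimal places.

Posterior for μ is Normal. Precision-weighted mean: (1/5.6·4.3 + 9/8.0·-2.10) / (1/5.6 + 9/8.0) = -1.223.
A Normal posterior is symmetric, so mode = mean.

μ_MAP = -1.223, E[μ|data] = -1.223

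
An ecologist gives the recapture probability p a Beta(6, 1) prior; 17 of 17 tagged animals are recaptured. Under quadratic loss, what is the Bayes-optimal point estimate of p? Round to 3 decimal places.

0.958

Posterior: Beta(6+17, 1+0) = Beta(23, 1).
Since β = 1 ≤ 1 and α > 1, the Beta density is monotone increasing on [0,1]; the mode is at 1.
Mean = 23/(23+1) = 0.958.
Quadratic loss ⇒ the optimal estimator is the posterior mean.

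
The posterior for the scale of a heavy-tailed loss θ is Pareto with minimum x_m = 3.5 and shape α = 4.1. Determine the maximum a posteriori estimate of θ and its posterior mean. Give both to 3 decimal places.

The Pareto density is strictly decreasing on [x_m, ∞), so the mode is x_m = 3.500.
Mean = α·x_m/(α−1) = 4.1·3.5/3.1 = 4.629.
Mean > mode: the posterior has a right tail.

MAP = 3.500, posterior mean = 4.629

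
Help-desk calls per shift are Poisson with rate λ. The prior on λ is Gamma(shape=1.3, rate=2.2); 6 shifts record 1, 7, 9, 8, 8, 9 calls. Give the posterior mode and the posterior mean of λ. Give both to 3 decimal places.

MAP: 5.159. Posterior mean: 5.280.

Σ counts = 42. Posterior: Gamma(shape = 1.3+42 = 43.3, rate = 2.2+6 = 8.2).
Mode = (α−1)/β = 42.3/8.2 = 5.159.
Mean = α/β = 43.3/8.2 = 5.280.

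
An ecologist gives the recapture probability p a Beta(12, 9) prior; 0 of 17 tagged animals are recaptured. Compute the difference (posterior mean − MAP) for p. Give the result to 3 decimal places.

0.010

Posterior: Beta(12+0, 9+17) = Beta(12, 26).
Mode = (12−1)/(12+26−2) = 11/36 = 0.306.
Mean = 12/(12+26) = 12/38 = 0.316.
Difference = 0.316 − 0.306 = 0.010.
Mean > mode: the posterior has a right tail.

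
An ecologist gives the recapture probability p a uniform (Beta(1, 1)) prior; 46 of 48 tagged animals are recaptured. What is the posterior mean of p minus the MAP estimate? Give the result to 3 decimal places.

Posterior: Beta(1+46, 1+2) = Beta(47, 3).
Mode = (47−1)/(47+3−2) = 46/48 = 0.958.
With a flat prior the MAP equals the MLE, 46/48.
Mean = 47/(47+3) = 47/50 = 0.940.
Difference = 0.940 − 0.958 = -0.018.

-0.018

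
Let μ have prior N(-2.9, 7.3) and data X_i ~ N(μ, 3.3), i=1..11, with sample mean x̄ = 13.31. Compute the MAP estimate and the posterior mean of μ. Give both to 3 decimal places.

MAP = 12.670; posterior mean = 12.670

Posterior for μ is Normal. Precision-weighted mean: (1/7.3·-2.9 + 11/3.3·13.31) / (1/7.3 + 11/3.3) = 12.670.
A Normal posterior is symmetric, so mode = mean.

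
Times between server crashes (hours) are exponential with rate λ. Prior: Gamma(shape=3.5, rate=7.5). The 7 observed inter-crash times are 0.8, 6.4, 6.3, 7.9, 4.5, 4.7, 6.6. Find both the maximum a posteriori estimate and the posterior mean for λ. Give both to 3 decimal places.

MAP = 0.213; posterior mean = 0.235

Σ times = 37.2. Posterior: Gamma(shape = 3.5+7 = 10.5, rate = 7.5+37.2 = 44.7).
Mode = (α−1)/β = 9.5/44.7 = 0.213.
Mean = α/β = 10.5/44.7 = 0.235.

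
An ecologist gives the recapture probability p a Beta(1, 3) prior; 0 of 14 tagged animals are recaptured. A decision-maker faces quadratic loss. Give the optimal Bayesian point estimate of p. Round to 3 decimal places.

Posterior: Beta(1+0, 3+14) = Beta(1, 17).
Since α = 1 ≤ 1 and β > 1, the Beta density is monotone decreasing on [0,1]; the mode is at 0.
Mean = 1/(1+17) = 0.056.
Quadratic loss ⇒ the optimal estimator is the posterior mean.

0.056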